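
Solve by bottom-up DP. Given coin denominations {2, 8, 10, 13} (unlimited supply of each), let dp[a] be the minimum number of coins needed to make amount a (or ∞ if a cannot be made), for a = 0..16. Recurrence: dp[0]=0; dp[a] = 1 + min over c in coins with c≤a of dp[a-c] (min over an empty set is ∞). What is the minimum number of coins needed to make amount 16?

 a  0  1  2  3  4  5  6  7  8  9 10 11 12 13 14 15 16
dp  0  -  1  -  2  -  3  -  1  -  1  -  2  1  3  2  2
(- denotes ∞ / unreachable)

2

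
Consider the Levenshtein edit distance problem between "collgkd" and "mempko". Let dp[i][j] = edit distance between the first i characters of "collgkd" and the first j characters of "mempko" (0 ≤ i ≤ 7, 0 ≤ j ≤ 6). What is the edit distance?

   ''  m  e  m  p  k  o
''  0  1  2  3  4  5  6
 c  1  1  2  3  4  5  6
 o  2  2  2  3  4  5  5
 l  3  3  3  3  4  5  6
 l  4  4  4  4  4  5  6
 g  5  5  5  5  5  5  6
 k  6  6  6  6  6  5  6
 d  7  7  7  7  7  6  6

6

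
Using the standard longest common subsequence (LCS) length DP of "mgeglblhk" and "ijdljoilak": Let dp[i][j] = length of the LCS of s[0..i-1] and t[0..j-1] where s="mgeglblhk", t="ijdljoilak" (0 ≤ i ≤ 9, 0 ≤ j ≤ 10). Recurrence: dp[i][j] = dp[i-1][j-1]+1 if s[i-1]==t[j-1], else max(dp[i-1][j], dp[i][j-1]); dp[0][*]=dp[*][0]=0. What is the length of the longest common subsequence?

   ''  i  j  d  l  j  o  i  l  a  k
''  0  0  0  0  0  0  0  0  0  0  0
 m  0  0  0  0  0  0  0  0  0  0  0
 g  0  0  0  0  0  0  0  0  0  0  0
 e  0  0  0  0  0  0  0  0  0  0  0
 g  0  0  0  0  0  0  0  0  0  0  0
 l  0  0  0  0  1  1  1  1  1  1  1
 b  0  0  0  0  1  1  1  1  1  1  1
 l  0  0  0  0  1  1  1  1  2  2  2
 h  0  0  0  0  1  1  1  1  2  2  2
 k  0  0  0  0  1  1  1  1  2  2  3

3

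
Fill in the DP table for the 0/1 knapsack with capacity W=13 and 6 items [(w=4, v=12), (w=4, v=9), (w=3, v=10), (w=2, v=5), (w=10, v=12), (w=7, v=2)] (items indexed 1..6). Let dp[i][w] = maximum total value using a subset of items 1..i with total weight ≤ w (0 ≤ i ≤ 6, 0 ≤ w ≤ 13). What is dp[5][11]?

31

i\w   0   1   2   3   4   5   6   7   8   9  10  11  12  13
  0   0   0   0   0   0   0   0   0   0   0   0   0   0   0
  1   0   0   0   0  12  12  12  12  12  12  12  12  12  12
  2   0   0   0   0  12  12  12  12  21  21  21  21  21  21
  3   0   0   0  10  12  12  12  22  22  22  22  31  31  31
  4   0   0   5  10  12  15  17  22  22  27  27  31  31  36
  5   0   0   5  10  12  15  17  22  22  27  27  31  31  36
  6   0   0   5  10  12  15  17  22  22  27  27  31  31  36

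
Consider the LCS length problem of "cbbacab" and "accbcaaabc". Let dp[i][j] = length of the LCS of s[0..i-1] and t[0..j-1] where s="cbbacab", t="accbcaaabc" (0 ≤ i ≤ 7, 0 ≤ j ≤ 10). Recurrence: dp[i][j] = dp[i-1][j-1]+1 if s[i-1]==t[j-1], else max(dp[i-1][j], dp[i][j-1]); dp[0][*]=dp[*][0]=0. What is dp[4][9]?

   ''  a  c  c  b  c  a  a  a  b  c
''  0  0  0  0  0  0  0  0  0  0  0
 c  0  0  1  1  1  1  1  1  1  1  1
 b  0  0  1  1  2  2  2  2  2  2  2
 b  0  0  1  1  2  2  2  2  2  3  3
 a  0  1  1  1  2  2  3  3  3  3  3
 c  0  1  2  2  2  3  3  3  3  3  4
 a  0  1  2  2  2  3  4  4  4  4  4
 b  0  1  2  2  3  3  4  4  4  5  5

3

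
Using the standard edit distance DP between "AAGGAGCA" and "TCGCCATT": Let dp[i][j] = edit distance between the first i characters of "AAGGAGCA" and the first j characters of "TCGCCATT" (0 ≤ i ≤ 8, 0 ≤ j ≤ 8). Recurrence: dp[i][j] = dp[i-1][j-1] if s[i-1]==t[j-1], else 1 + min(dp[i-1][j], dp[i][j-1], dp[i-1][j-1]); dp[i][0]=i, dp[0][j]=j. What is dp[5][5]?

4

   ''  T  C  G  C  C  A  T  T
''  0  1  2  3  4  5  6  7  8
 A  1  1  2  3  4  5  5  6  7
 A  2  2  2  3  4  5  5  6  7
 G  3  3  3  2  3  4  5  6  7
 G  4  4  4  3  3  4  5  6  7
 A  5  5  5  4  4  4  4  5  6
 G  6  6  6  5  5  5  5  5  6
 C  7  7  6  6  5  5  6  6  6
 A  8  8  7  7  6  6  5  6  7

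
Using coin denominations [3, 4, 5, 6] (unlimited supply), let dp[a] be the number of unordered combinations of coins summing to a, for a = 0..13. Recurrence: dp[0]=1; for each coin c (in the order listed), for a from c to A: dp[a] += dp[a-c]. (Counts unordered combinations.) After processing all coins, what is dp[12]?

5

after  coin     0     1     2     3     4     5     6     7     8     9    10    11    12    13
          3     1     0     0     1     0     0     1     0     0     1     0     0     1     0
          4     1     0     0     1     1     0     1     1     1     1     1     1     2     1
          5     1     0     0     1     1     1     1     1     2     2     2     2     3     3
          6     1     0     0     1     1     1     2     1     2     3     3     3     5     4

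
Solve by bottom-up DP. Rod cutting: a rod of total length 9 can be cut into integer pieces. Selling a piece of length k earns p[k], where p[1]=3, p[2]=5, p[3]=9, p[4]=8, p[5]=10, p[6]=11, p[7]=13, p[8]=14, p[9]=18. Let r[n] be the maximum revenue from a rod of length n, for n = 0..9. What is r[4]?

   n    0    1    2    3    4    5    6    7    8    9
r[n]    0    3    6    9   12   15   18   21   24   27

12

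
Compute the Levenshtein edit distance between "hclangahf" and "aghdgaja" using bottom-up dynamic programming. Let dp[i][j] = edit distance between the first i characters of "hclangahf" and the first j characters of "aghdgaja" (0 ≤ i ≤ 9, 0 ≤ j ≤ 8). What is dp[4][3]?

4

   ''  a  g  h  d  g  a  j  a
''  0  1  2  3  4  5  6  7  8
 h  1  1  2  2  3  4  5  6  7
 c  2  2  2  3  3  4  5  6  7
 l  3  3  3  3  4  4  5  6  7
 a  4  3  4  4  4  5  4  5  6
 n  5  4  4  5  5  5  5  5  6
 g  6  5  4  5  6  5  6  6  6
 a  7  6  5  5  6  6  5  6  6
 h  8  7  6  5  6  7  6  6  7
 f  9  8  7  6  6  7  7  7  7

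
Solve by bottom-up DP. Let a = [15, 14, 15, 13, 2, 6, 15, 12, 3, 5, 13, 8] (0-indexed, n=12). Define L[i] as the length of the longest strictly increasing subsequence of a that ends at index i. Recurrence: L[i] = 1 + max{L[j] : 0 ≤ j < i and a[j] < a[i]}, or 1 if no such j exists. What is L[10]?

4

   i    0    1    2    3    4    5    6    7    8    9   10   11
a[i]   15   14   15   13    2    6   15   12    3    5   13    8
L[i]    1    1    2    1    1    2    3    3    2    3    4    4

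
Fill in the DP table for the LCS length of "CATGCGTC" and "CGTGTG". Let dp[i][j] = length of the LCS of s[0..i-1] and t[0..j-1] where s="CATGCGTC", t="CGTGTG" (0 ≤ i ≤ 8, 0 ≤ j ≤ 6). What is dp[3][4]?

   ''  C  G  T  G  T  G
''  0  0  0  0  0  0  0
 C  0  1  1  1  1  1  1
 A  0  1  1  1  1  1  1
 T  0  1  1  2  2  2  2
 G  0  1  2  2  3  3  3
 C  0  1  2  2  3  3  3
 G  0  1  2  2  3  3  4
 T  0  1  2  3  3  4  4
 C  0  1  2  3  3  4  4

2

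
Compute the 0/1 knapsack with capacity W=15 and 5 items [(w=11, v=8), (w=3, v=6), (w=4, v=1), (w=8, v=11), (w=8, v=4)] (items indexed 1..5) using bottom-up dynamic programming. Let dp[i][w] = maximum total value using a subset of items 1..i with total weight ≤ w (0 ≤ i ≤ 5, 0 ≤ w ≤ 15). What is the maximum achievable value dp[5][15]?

18

i\w   0   1   2   3   4   5   6   7   8   9  10  11  12  13  14  15
  0   0   0   0   0   0   0   0   0   0   0   0   0   0   0   0   0
  1   0   0   0   0   0   0   0   0   0   0   0   8   8   8   8   8
  2   0   0   0   6   6   6   6   6   6   6   6   8   8   8  14  14
  3   0   0   0   6   6   6   6   7   7   7   7   8   8   8  14  14
  4   0   0   0   6   6   6   6   7  11  11  11  17  17  17  17  18
  5   0   0   0   6   6   6   6   7  11  11  11  17  17  17  17  18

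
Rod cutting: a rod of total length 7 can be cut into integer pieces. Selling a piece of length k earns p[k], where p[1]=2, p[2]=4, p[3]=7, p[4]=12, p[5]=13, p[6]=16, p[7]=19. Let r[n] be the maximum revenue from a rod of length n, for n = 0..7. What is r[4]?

   n    0    1    2    3    4    5    6    7
r[n]    0    2    4    7   12   14   16   19

12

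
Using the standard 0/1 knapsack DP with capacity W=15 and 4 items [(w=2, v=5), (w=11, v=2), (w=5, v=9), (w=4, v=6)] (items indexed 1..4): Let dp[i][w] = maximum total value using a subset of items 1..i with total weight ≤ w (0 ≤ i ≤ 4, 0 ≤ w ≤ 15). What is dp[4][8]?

14

i\w   0   1   2   3   4   5   6   7   8   9  10  11  12  13  14  15
  0   0   0   0   0   0   0   0   0   0   0   0   0   0   0   0   0
  1   0   0   5   5   5   5   5   5   5   5   5   5   5   5   5   5
  2   0   0   5   5   5   5   5   5   5   5   5   5   5   7   7   7
  3   0   0   5   5   5   9   9  14  14  14  14  14  14  14  14  14
  4   0   0   5   5   6   9  11  14  14  15  15  20  20  20  20  20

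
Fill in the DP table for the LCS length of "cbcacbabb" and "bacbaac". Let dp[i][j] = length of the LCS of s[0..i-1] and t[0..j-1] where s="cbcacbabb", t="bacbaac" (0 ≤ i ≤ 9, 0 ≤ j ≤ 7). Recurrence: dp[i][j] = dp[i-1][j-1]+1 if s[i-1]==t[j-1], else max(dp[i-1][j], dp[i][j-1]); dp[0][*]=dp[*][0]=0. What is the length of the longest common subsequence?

   ''  b  a  c  b  a  a  c
''  0  0  0  0  0  0  0  0
 c  0  0  0  1  1  1  1  1
 b  0  1  1  1  2  2  2  2
 c  0  1  1  2  2  2  2  3
 a  0  1  2  2  2  3  3  3
 c  0  1  2  3  3  3  3  4
 b  0  1  2  3  4  4  4  4
 a  0  1  2  3  4  5  5  5
 b  0  1  2  3  4  5  5  5
 b  0  1  2  3  4  5  5  5

5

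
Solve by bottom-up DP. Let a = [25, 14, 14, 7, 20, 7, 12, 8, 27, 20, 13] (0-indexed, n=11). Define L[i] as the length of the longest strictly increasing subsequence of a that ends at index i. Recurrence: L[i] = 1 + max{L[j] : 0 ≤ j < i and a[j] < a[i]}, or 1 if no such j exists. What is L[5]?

   i    0    1    2    3    4    5    6    7    8    9   10
a[i]   25   14   14    7   20    7   12    8   27   20   13
L[i]    1    1    1    1    2    1    2    2    3    3    3

1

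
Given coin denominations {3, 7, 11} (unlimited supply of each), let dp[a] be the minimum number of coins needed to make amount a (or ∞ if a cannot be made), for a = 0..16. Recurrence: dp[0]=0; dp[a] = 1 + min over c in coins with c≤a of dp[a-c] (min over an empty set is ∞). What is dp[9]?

 a  0  1  2  3  4  5  6  7  8  9 10 11 12 13 14 15 16
dp  0  -  -  1  -  -  2  1  -  3  2  1  4  3  2  5  4
(- denotes ∞ / unreachable)

3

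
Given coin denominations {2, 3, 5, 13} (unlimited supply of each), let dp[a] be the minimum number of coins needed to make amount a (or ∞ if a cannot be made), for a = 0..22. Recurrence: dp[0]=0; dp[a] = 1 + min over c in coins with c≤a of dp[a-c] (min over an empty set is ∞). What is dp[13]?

1

 a  0  1  2  3  4  5  6  7  8  9 10 11 12 13 14 15 16 17 18 19 20 21 22
dp  0  -  1  1  2  1  2  2  2  3  2  3  3  1  4  2  2  3  2  3  3  3  4
(- denotes ∞ / unreachable)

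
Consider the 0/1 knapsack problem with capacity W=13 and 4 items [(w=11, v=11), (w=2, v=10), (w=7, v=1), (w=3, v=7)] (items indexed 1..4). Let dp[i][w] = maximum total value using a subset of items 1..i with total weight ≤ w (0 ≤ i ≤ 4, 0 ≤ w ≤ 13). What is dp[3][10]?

11

i\w   0   1   2   3   4   5   6   7   8   9  10  11  12  13
  0   0   0   0   0   0   0   0   0   0   0   0   0   0   0
  1   0   0   0   0   0   0   0   0   0   0   0  11  11  11
  2   0   0  10  10  10  10  10  10  10  10  10  11  11  21
  3   0   0  10  10  10  10  10  10  10  11  11  11  11  21
  4   0   0  10  10  10  17  17  17  17  17  17  17  18  21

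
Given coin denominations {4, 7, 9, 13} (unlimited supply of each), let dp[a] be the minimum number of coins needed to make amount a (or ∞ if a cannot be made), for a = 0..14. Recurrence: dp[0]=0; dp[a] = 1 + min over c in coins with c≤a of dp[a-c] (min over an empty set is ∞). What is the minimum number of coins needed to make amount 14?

 a  0  1  2  3  4  5  6  7  8  9 10 11 12 13 14
dp  0  -  -  -  1  -  -  1  2  1  -  2  3  1  2
(- denotes ∞ / unreachable)

2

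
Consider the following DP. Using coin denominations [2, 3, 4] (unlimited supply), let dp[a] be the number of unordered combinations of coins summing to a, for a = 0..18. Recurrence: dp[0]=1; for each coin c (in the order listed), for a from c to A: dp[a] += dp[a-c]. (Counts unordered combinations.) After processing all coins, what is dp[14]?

after  coin     0     1     2     3     4     5     6     7     8     9    10    11    12    13    14    15    16    17    18
          2     1     0     1     0     1     0     1     0     1     0     1     0     1     0     1     0     1     0     1
          3     1     0     1     1     1     1     2     1     2     2     2     2     3     2     3     3     3     3     4
          4     1     0     1     1     2     1     3     2     4     3     5     4     7     5     8     7    10     8    12

8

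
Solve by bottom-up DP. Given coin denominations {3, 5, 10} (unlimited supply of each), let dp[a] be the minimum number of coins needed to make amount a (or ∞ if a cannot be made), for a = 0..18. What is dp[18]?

3

 a  0  1  2  3  4  5  6  7  8  9 10 11 12 13 14 15 16 17 18
dp  0  -  -  1  -  1  2  -  2  3  1  3  4  2  4  2  3  5  3
(- denotes ∞ / unreachable)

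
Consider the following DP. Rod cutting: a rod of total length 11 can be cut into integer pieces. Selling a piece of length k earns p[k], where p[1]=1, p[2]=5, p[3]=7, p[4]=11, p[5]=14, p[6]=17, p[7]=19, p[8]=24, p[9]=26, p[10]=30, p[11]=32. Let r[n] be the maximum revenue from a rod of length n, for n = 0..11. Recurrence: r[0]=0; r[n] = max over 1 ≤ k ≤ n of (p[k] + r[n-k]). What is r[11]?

   n    0    1    2    3    4    5    6    7    8    9   10   11
r[n]    0    1    5    7   11   14   17   19   24   26   30   32

32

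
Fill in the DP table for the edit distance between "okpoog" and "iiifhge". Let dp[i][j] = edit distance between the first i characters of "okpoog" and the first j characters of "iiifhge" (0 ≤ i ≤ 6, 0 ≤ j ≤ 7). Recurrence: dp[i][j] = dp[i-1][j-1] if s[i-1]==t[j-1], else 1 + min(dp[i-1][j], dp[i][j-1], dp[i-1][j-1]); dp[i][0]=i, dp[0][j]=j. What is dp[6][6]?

5

   ''  i  i  i  f  h  g  e
''  0  1  2  3  4  5  6  7
 o  1  1  2  3  4  5  6  7
 k  2  2  2  3  4  5  6  7
 p  3  3  3  3  4  5  6  7
 o  4  4  4  4  4  5  6  7
 o  5  5  5  5  5  5  6  7
 g  6  6  6  6  6  6  5  6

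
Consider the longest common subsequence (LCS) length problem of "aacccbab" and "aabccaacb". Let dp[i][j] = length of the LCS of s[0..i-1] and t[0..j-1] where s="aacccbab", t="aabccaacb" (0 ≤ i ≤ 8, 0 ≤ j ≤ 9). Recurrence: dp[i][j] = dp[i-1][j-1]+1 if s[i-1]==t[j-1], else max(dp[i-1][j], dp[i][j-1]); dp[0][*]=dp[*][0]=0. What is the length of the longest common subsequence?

6

   ''  a  a  b  c  c  a  a  c  b
''  0  0  0  0  0  0  0  0  0  0
 a  0  1  1  1  1  1  1  1  1  1
 a  0  1  2  2  2  2  2  2  2  2
 c  0  1  2  2  3  3  3  3  3  3
 c  0  1  2  2  3  4  4  4  4  4
 c  0  1  2  2  3  4  4  4  5  5
 b  0  1  2  3  3  4  4  4  5  6
 a  0  1  2  3  3  4  5  5  5  6
 b  0  1  2  3  3  4  5  5  5  6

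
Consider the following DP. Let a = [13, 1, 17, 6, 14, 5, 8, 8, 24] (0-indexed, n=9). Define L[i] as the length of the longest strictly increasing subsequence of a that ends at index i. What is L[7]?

3

   i    0    1    2    3    4    5    6    7    8
a[i]   13    1   17    6   14    5    8    8   24
L[i]    1    1    2    2    3    2    3    3    4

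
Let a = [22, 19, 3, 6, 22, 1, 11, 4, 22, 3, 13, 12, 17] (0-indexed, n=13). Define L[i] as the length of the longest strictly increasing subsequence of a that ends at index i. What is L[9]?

   i    0    1    2    3    4    5    6    7    8    9   10   11   12
a[i]   22   19    3    6   22    1   11    4   22    3   13   12   17
L[i]    1    1    1    2    3    1    3    2    4    2    4    4    5

2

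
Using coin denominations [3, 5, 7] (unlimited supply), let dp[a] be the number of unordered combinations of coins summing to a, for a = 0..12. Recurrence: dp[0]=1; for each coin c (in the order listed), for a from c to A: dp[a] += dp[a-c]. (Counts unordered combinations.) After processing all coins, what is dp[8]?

after  coin     0     1     2     3     4     5     6     7     8     9    10    11    12
          3     1     0     0     1     0     0     1     0     0     1     0     0     1
          5     1     0     0     1     0     1     1     0     1     1     1     1     1
          7     1     0     0     1     0     1     1     1     1     1     2     1     2

1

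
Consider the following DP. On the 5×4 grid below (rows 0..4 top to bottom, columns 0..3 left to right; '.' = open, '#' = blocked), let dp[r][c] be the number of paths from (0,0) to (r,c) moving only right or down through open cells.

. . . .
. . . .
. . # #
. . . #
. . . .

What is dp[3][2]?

4

r\c   0   1   2   3
  0   1   1   1   1
  1   1   2   3   4
  2   1   3   0   0
  3   1   4   4   0
  4   1   5   9   9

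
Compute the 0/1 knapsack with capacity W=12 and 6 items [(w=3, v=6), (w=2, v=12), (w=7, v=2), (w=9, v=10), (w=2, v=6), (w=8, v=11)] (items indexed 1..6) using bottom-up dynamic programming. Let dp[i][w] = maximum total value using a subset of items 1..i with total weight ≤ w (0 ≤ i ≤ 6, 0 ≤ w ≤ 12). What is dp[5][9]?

i\w   0   1   2   3   4   5   6   7   8   9  10  11  12
  0   0   0   0   0   0   0   0   0   0   0   0   0   0
  1   0   0   0   6   6   6   6   6   6   6   6   6   6
  2   0   0  12  12  12  18  18  18  18  18  18  18  18
  3   0   0  12  12  12  18  18  18  18  18  18  18  20
  4   0   0  12  12  12  18  18  18  18  18  18  22  22
  5   0   0  12  12  18  18  18  24  24  24  24  24  24
  6   0   0  12  12  18  18  18  24  24  24  24  24  29

24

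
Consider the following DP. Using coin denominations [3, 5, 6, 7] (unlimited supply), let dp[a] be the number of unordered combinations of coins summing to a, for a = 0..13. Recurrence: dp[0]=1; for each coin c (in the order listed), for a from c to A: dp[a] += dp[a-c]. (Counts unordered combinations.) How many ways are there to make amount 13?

after  coin     0     1     2     3     4     5     6     7     8     9    10    11    12    13
          3     1     0     0     1     0     0     1     0     0     1     0     0     1     0
          5     1     0     0     1     0     1     1     0     1     1     1     1     1     1
          6     1     0     0     1     0     1     2     0     1     2     1     2     3     1
          7     1     0     0     1     0     1     2     1     1     2     2     2     4     3

3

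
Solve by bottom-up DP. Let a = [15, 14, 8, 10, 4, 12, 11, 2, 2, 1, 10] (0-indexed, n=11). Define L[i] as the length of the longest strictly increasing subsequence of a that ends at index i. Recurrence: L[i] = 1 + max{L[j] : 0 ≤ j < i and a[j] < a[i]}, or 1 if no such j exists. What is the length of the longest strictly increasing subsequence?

   i    0    1    2    3    4    5    6    7    8    9   10
a[i]   15   14    8   10    4   12   11    2    2    1   10
L[i]    1    1    1    2    1    3    3    1    1    1    2

3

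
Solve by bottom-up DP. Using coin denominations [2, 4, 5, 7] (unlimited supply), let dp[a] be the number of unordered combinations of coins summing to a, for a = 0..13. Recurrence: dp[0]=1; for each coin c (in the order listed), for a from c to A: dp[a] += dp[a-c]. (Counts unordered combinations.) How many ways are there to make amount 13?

5

after  coin     0     1     2     3     4     5     6     7     8     9    10    11    12    13
          2     1     0     1     0     1     0     1     0     1     0     1     0     1     0
          4     1     0     1     0     2     0     2     0     3     0     3     0     4     0
          5     1     0     1     0     2     1     2     1     3     2     4     2     5     3
          7     1     0     1     0     2     1     2     2     3     3     4     4     6     5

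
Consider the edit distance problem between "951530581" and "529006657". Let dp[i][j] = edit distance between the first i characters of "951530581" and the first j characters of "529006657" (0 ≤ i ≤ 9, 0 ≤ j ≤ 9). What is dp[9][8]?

   ''  5  2  9  0  0  6  6  5  7
''  0  1  2  3  4  5  6  7  8  9
 9  1  1  2  2  3  4  5  6  7  8
 5  2  1  2  3  3  4  5  6  6  7
 1  3  2  2  3  4  4  5  6  7  7
 5  4  3  3  3  4  5  5  6  6  7
 3  5  4  4  4  4  5  6  6  7  7
 0  6  5  5  5  4  4  5  6  7  8
 5  7  6  6  6  5  5  5  6  6  7
 8  8  7  7  7  6  6  6  6  7  7
 1  9  8  8  8  7  7  7  7  7  8

7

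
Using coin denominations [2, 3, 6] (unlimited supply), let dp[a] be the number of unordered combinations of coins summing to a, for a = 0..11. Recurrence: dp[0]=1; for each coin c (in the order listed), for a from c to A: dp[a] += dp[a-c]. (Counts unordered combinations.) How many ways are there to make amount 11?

3

after  coin     0     1     2     3     4     5     6     7     8     9    10    11
          2     1     0     1     0     1     0     1     0     1     0     1     0
          3     1     0     1     1     1     1     2     1     2     2     2     2
          6     1     0     1     1     1     1     3     1     3     3     3     3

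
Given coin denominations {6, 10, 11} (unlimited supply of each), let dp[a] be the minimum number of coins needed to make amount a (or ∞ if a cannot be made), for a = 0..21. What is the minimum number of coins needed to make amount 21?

 a  0  1  2  3  4  5  6  7  8  9 10 11 12 13 14 15 16 17 18 19 20 21
dp  0  -  -  -  -  -  1  -  -  -  1  1  2  -  -  -  2  2  3  -  2  2
(- denotes ∞ / unreachable)

2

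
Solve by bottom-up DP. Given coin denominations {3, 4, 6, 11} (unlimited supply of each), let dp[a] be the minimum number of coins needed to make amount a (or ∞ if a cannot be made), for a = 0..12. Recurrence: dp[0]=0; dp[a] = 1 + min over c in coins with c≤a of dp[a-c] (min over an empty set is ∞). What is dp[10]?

 a  0  1  2  3  4  5  6  7  8  9 10 11 12
dp  0  -  -  1  1  -  1  2  2  2  2  1  2
(- denotes ∞ / unreachable)

2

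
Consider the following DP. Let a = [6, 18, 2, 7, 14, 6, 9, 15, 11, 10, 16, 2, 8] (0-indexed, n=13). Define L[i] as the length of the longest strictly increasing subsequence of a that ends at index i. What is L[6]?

3

   i    0    1    2    3    4    5    6    7    8    9   10   11   12
a[i]    6   18    2    7   14    6    9   15   11   10   16    2    8
L[i]    1    2    1    2    3    2    3    4    4    4    5    1    3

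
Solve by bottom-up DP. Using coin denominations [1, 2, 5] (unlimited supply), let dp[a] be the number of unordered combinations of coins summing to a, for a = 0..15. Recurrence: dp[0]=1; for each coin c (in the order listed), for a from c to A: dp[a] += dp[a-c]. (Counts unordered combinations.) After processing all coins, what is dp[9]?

8

after  coin     0     1     2     3     4     5     6     7     8     9    10    11    12    13    14    15
          1     1     1     1     1     1     1     1     1     1     1     1     1     1     1     1     1
          2     1     1     2     2     3     3     4     4     5     5     6     6     7     7     8     8
          5     1     1     2     2     3     4     5     6     7     8    10    11    13    14    16    18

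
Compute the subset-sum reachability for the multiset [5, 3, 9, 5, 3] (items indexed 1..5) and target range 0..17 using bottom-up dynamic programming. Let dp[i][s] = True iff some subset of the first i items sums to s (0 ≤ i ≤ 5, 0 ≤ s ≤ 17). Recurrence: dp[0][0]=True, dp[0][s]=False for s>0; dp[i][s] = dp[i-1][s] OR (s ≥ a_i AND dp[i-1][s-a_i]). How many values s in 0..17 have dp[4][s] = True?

10

i\s   0   1   2   3   4   5   6   7   8   9  10  11  12  13  14  15  16  17
  0   T   F   F   F   F   F   F   F   F   F   F   F   F   F   F   F   F   F
  1   T   F   F   F   F   T   F   F   F   F   F   F   F   F   F   F   F   F
  2   T   F   F   T   F   T   F   F   T   F   F   F   F   F   F   F   F   F
  3   T   F   F   T   F   T   F   F   T   T   F   F   T   F   T   F   F   T
  4   T   F   F   T   F   T   F   F   T   T   T   F   T   T   T   F   F   T
  5   T   F   F   T   F   T   T   F   T   T   T   T   T   T   T   T   T   T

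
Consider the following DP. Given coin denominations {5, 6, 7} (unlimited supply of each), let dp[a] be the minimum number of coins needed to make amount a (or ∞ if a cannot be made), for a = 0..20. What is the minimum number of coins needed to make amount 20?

 a  0  1  2  3  4  5  6  7  8  9 10 11 12 13 14 15 16 17 18 19 20
dp  0  -  -  -  -  1  1  1  -  -  2  2  2  2  2  3  3  3  3  3  3
(- denotes ∞ / unreachable)

3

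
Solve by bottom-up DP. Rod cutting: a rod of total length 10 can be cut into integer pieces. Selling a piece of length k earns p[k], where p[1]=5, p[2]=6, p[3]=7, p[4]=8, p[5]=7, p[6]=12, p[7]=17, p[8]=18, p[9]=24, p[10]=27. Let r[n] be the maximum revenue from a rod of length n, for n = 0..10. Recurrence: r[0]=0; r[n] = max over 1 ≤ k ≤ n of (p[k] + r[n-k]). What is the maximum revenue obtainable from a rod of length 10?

   n    0    1    2    3    4    5    6    7    8    9   10
r[n]    0    5   10   15   20   25   30   35   40   45   50

50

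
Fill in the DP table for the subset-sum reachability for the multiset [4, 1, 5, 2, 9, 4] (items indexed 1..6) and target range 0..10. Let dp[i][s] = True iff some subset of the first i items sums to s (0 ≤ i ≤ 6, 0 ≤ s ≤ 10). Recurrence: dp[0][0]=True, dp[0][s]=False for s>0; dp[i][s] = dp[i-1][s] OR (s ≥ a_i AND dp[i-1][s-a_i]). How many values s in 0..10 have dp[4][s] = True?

11

i\s   0   1   2   3   4   5   6   7   8   9  10
  0   T   F   F   F   F   F   F   F   F   F   F
  1   T   F   F   F   T   F   F   F   F   F   F
  2   T   T   F   F   T   T   F   F   F   F   F
  3   T   T   F   F   T   T   T   F   F   T   T
  4   T   T   T   T   T   T   T   T   T   T   T
  5   T   T   T   T   T   T   T   T   T   T   T
  6   T   T   T   T   T   T   T   T   T   T   T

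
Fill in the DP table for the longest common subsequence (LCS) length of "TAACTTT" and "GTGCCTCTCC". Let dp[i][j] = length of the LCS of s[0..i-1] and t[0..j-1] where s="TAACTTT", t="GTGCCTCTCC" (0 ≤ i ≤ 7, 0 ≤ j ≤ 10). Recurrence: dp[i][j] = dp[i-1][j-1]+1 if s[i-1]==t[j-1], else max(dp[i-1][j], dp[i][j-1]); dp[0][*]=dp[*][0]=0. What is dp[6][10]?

4

   ''  G  T  G  C  C  T  C  T  C  C
''  0  0  0  0  0  0  0  0  0  0  0
 T  0  0  1  1  1  1  1  1  1  1  1
 A  0  0  1  1  1  1  1  1  1  1  1
 A  0  0  1  1  1  1  1  1  1  1  1
 C  0  0  1  1  2  2  2  2  2  2  2
 T  0  0  1  1  2  2  3  3  3  3  3
 T  0  0  1  1  2  2  3  3  4  4  4
 T  0  0  1  1  2  2  3  3  4  4  4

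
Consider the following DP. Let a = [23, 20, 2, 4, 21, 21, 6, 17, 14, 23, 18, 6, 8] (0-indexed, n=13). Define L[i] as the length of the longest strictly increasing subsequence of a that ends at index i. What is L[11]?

   i    0    1    2    3    4    5    6    7    8    9   10   11   12
a[i]   23   20    2    4   21   21    6   17   14   23   18    6    8
L[i]    1    1    1    2    3    3    3    4    4    5    5    3    4

3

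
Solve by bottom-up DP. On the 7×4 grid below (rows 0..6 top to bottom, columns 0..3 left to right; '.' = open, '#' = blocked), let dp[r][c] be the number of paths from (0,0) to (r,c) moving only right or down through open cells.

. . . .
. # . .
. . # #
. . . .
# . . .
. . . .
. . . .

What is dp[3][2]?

2

r\c   0   1   2   3
  0   1   1   1   1
  1   1   0   1   2
  2   1   1   0   0
  3   1   2   2   2
  4   0   2   4   6
  5   0   2   6  12
  6   0   2   8  20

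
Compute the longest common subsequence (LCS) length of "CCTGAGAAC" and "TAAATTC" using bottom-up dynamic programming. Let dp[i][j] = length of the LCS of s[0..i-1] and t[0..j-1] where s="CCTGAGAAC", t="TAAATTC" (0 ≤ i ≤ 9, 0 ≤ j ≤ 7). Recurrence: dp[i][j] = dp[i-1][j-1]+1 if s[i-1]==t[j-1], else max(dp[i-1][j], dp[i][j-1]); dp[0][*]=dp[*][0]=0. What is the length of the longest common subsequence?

   ''  T  A  A  A  T  T  C
''  0  0  0  0  0  0  0  0
 C  0  0  0  0  0  0  0  1
 C  0  0  0  0  0  0  0  1
 T  0  1  1  1  1  1  1  1
 G  0  1  1  1  1  1  1  1
 A  0  1  2  2  2  2  2  2
 G  0  1  2  2  2  2  2  2
 A  0  1  2  3  3  3  3  3
 A  0  1  2  3  4  4  4  4
 C  0  1  2  3  4  4  4  5

5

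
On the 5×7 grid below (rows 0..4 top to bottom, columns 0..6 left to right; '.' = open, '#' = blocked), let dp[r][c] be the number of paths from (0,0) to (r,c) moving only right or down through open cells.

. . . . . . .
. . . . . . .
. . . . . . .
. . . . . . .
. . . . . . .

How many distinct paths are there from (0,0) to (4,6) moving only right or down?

r\c   0   1   2   3   4   5   6
  0   1   1   1   1   1   1   1
  1   1   2   3   4   5   6   7
  2   1   3   6  10  15  21  28
  3   1   4  10  20  35  56  84
  4   1   5  15  35  70 126 210

210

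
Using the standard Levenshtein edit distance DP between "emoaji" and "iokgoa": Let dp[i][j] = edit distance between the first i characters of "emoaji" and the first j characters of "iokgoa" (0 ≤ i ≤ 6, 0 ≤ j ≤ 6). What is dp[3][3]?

3

   ''  i  o  k  g  o  a
''  0  1  2  3  4  5  6
 e  1  1  2  3  4  5  6
 m  2  2  2  3  4  5  6
 o  3  3  2  3  4  4  5
 a  4  4  3  3  4  5  4
 j  5  5  4  4  4  5  5
 i  6  5  5  5  5  5  6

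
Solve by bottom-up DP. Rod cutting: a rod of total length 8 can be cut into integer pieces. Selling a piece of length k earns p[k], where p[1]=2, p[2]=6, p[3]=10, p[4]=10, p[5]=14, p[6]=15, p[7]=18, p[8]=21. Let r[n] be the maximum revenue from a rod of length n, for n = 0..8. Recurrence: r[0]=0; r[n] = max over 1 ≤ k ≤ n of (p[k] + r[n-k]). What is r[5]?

   n    0    1    2    3    4    5    6    7    8
r[n]    0    2    6   10   12   16   20   22   26

16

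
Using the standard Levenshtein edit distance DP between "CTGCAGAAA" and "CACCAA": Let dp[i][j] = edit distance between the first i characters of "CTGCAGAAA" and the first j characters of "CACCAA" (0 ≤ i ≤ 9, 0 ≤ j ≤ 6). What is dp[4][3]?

   ''  C  A  C  C  A  A
''  0  1  2  3  4  5  6
 C  1  0  1  2  3  4  5
 T  2  1  1  2  3  4  5
 G  3  2  2  2  3  4  5
 C  4  3  3  2  2  3  4
 A  5  4  3  3  3  2  3
 G  6  5  4  4  4  3  3
 A  7  6  5  5  5  4  3
 A  8  7  6  6  6  5  4
 A  9  8  7  7  7  6  5

2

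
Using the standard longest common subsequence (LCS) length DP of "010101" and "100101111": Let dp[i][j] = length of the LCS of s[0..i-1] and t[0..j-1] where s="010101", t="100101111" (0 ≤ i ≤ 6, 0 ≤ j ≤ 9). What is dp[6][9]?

5

   ''  1  0  0  1  0  1  1  1  1
''  0  0  0  0  0  0  0  0  0  0
 0  0  0  1  1  1  1  1  1  1  1
 1  0  1  1  1  2  2  2  2  2  2
 0  0  1  2  2  2  3  3  3  3  3
 1  0  1  2  2  3  3  4  4  4  4
 0  0  1  2  3  3  4  4  4  4  4
 1  0  1  2  3  4  4  5  5  5  5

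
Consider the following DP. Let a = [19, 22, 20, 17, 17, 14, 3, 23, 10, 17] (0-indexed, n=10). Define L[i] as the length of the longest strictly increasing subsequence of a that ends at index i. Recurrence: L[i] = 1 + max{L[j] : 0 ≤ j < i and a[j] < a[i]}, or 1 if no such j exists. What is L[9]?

3

   i    0    1    2    3    4    5    6    7    8    9
a[i]   19   22   20   17   17   14    3   23   10   17
L[i]    1    2    2    1    1    1    1    3    2    3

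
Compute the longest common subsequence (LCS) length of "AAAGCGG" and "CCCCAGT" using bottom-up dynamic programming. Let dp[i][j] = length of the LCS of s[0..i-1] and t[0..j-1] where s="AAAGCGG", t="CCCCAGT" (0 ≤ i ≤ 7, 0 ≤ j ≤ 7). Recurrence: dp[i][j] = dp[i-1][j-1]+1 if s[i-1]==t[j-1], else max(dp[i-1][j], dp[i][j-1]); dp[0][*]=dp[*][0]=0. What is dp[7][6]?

2

   ''  C  C  C  C  A  G  T
''  0  0  0  0  0  0  0  0
 A  0  0  0  0  0  1  1  1
 A  0  0  0  0  0  1  1  1
 A  0  0  0  0  0  1  1  1
 G  0  0  0  0  0  1  2  2
 C  0  1  1  1  1  1  2  2
 G  0  1  1  1  1  1  2  2
 G  0  1  1  1  1  1  2  2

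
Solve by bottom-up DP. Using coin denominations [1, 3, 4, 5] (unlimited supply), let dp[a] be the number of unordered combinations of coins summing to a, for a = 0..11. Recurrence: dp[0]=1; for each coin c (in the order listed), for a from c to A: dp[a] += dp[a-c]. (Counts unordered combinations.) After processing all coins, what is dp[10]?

after  coin     0     1     2     3     4     5     6     7     8     9    10    11
          1     1     1     1     1     1     1     1     1     1     1     1     1
          3     1     1     1     2     2     2     3     3     3     4     4     4
          4     1     1     1     2     3     3     4     5     6     7     8     9
          5     1     1     1     2     3     4     5     6     8    10    12    14

12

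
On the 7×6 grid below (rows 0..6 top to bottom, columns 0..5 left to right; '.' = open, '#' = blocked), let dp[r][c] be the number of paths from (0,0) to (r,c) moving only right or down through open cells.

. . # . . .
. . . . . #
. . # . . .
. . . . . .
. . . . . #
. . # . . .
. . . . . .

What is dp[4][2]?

9

r\c   0   1   2   3   4   5
  0   1   1   0   0   0   0
  1   1   2   2   2   2   0
  2   1   3   0   2   4   4
  3   1   4   4   6  10  14
  4   1   5   9  15  25   0
  5   1   6   0  15  40  40
  6   1   7   7  22  62 102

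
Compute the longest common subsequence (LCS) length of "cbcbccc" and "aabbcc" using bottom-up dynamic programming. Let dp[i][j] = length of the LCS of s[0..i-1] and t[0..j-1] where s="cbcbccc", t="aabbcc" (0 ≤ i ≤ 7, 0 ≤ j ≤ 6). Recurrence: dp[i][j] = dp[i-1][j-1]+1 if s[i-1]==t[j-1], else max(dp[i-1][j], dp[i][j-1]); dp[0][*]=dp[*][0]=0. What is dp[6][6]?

   ''  a  a  b  b  c  c
''  0  0  0  0  0  0  0
 c  0  0  0  0  0  1  1
 b  0  0  0  1  1  1  1
 c  0  0  0  1  1  2  2
 b  0  0  0  1  2  2  2
 c  0  0  0  1  2  3  3
 c  0  0  0  1  2  3  4
 c  0  0  0  1  2  3  4

4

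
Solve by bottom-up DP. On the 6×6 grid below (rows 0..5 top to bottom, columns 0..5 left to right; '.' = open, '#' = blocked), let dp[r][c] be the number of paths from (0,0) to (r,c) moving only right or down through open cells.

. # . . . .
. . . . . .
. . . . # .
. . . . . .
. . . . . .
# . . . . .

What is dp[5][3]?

34

r\c   0   1   2   3   4   5
  0   1   0   0   0   0   0
  1   1   1   1   1   1   1
  2   1   2   3   4   0   1
  3   1   3   6  10  10  11
  4   1   4  10  20  30  41
  5   0   4  14  34  64 105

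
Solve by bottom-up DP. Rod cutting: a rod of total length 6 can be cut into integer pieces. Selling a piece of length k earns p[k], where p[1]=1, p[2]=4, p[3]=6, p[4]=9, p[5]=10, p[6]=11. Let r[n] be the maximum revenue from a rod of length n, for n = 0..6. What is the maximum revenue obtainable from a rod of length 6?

   n    0    1    2    3    4    5    6
r[n]    0    1    4    6    9   10   13

13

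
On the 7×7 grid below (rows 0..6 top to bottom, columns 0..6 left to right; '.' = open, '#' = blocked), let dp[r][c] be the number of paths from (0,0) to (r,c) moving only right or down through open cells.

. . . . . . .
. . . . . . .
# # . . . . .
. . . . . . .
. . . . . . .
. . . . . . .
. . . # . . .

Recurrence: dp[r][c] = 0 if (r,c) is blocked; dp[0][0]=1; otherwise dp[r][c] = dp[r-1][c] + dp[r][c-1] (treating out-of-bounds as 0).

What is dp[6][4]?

r\c   0   1   2   3   4   5   6
  0   1   1   1   1   1   1   1
  1   1   2   3   4   5   6   7
  2   0   0   3   7  12  18  25
  3   0   0   3  10  22  40  65
  4   0   0   3  13  35  75 140
  5   0   0   3  16  51 126 266
  6   0   0   3   0  51 177 443

51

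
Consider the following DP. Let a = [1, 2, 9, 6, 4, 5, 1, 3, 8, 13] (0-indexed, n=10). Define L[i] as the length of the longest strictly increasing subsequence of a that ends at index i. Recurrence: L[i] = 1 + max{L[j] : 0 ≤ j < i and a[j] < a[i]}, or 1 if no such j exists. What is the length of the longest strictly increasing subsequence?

   i    0    1    2    3    4    5    6    7    8    9
a[i]    1    2    9    6    4    5    1    3    8   13
L[i]    1    2    3    3    3    4    1    3    5    6

6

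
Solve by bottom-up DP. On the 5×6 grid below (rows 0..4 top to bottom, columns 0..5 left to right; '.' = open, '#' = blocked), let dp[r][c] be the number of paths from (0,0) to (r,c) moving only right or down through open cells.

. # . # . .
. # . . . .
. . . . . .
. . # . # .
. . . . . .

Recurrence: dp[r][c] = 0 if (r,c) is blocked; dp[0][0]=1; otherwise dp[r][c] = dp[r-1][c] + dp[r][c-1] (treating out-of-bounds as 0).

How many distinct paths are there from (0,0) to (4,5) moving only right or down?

r\c   0   1   2   3   4   5
  0   1   0   0   0   0   0
  1   1   0   0   0   0   0
  2   1   1   1   1   1   1
  3   1   2   0   1   0   1
  4   1   3   3   4   4   5

5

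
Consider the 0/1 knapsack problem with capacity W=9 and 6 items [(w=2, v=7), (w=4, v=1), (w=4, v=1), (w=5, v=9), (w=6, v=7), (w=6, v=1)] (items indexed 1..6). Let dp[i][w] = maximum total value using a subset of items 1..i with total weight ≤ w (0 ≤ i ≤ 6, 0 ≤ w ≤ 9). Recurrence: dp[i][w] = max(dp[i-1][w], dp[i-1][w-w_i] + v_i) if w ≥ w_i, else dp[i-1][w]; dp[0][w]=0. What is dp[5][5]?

i\w   0   1   2   3   4   5   6   7   8   9
  0   0   0   0   0   0   0   0   0   0   0
  1   0   0   7   7   7   7   7   7   7   7
  2   0   0   7   7   7   7   8   8   8   8
  3   0   0   7   7   7   7   8   8   8   8
  4   0   0   7   7   7   9   9  16  16  16
  5   0   0   7   7   7   9   9  16  16  16
  6   0   0   7   7   7   9   9  16  16  16

9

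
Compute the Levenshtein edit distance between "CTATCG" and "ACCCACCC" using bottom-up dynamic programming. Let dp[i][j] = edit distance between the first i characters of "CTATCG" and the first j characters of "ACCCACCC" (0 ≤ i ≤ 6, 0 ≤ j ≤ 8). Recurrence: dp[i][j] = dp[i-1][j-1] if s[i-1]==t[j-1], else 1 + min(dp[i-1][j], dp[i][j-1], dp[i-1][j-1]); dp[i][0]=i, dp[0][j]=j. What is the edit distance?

5

   ''  A  C  C  C  A  C  C  C
''  0  1  2  3  4  5  6  7  8
 C  1  1  1  2  3  4  5  6  7
 T  2  2  2  2  3  4  5  6  7
 A  3  2  3  3  3  3  4  5  6
 T  4  3  3  4  4  4  4  5  6
 C  5  4  3  3  4  5  4  4  5
 G  6  5  4  4  4  5  5  5  5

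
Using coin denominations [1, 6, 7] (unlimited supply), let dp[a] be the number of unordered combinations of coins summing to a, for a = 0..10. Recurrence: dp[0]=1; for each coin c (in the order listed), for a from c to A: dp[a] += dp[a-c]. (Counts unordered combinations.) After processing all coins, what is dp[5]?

1

after  coin     0     1     2     3     4     5     6     7     8     9    10
          1     1     1     1     1     1     1     1     1     1     1     1
          6     1     1     1     1     1     1     2     2     2     2     2
          7     1     1     1     1     1     1     2     3     3     3     3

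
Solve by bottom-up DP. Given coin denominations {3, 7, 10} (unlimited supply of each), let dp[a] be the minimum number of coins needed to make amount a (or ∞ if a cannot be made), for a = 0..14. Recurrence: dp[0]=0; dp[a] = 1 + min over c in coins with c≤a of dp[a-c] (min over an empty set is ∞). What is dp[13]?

2

 a  0  1  2  3  4  5  6  7  8  9 10 11 12 13 14
dp  0  -  -  1  -  -  2  1  -  3  1  -  4  2  2
(- denotes ∞ / unreachable)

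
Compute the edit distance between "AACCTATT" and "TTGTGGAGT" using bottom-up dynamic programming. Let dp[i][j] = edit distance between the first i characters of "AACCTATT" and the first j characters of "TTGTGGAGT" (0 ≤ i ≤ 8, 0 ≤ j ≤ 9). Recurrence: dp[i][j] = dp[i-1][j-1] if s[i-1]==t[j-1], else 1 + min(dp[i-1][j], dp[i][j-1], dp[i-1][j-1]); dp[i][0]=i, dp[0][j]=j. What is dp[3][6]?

6

   ''  T  T  G  T  G  G  A  G  T
''  0  1  2  3  4  5  6  7  8  9
 A  1  1  2  3  4  5  6  6  7  8
 A  2  2  2  3  4  5  6  6  7  8
 C  3  3  3  3  4  5  6  7  7  8
 C  4  4  4  4  4  5  6  7  8  8
 T  5  4  4  5  4  5  6  7  8  8
 A  6  5  5  5  5  5  6  6  7  8
 T  7  6  5  6  5  6  6  7  7  7
 T  8  7  6  6  6  6  7  7  8  7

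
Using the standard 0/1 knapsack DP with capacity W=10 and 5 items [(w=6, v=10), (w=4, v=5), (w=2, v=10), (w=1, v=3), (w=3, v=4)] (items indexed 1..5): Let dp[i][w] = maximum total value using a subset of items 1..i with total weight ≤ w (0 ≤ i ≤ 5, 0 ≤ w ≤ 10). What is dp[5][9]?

i\w   0   1   2   3   4   5   6   7   8   9  10
  0   0   0   0   0   0   0   0   0   0   0   0
  1   0   0   0   0   0   0  10  10  10  10  10
  2   0   0   0   0   5   5  10  10  10  10  15
  3   0   0  10  10  10  10  15  15  20  20  20
  4   0   3  10  13  13  13  15  18  20  23  23
  5   0   3  10  13  13  14  17  18  20  23  23

23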